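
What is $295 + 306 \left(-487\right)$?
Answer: $-148727$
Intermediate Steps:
$295 + 306 \left(-487\right) = 295 - 149022 = -148727$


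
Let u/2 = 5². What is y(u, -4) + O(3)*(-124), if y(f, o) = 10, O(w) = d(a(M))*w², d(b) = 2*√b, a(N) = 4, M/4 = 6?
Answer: -4454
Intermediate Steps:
M = 24 (M = 4*6 = 24)
u = 50 (u = 2*5² = 2*25 = 50)
O(w) = 4*w² (O(w) = (2*√4)*w² = (2*2)*w² = 4*w²)
y(u, -4) + O(3)*(-124) = 10 + (4*3²)*(-124) = 10 + (4*9)*(-124) = 10 + 36*(-124) = 10 - 4464 = -4454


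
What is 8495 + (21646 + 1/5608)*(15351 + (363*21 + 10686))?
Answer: 1021515231125/1402 ≈ 7.2861e+8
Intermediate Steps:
8495 + (21646 + 1/5608)*(15351 + (363*21 + 10686)) = 8495 + (21646 + 1/5608)*(15351 + (7623 + 10686)) = 8495 + 121390769*(15351 + 18309)/5608 = 8495 + (121390769/5608)*33660 = 8495 + 1021503321135/1402 = 1021515231125/1402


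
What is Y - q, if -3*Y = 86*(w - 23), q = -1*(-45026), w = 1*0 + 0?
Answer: -133100/3 ≈ -44367.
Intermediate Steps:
w = 0 (w = 0 + 0 = 0)
q = 45026
Y = 1978/3 (Y = -86*(0 - 23)/3 = -86*(-23)/3 = -1/3*(-1978) = 1978/3 ≈ 659.33)
Y - q = 1978/3 - 1*45026 = 1978/3 - 45026 = -133100/3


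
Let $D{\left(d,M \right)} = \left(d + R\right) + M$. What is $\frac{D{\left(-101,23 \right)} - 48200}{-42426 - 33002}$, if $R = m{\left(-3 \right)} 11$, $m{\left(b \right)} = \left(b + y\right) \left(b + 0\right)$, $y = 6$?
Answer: $\frac{48377}{75428} \approx 0.64137$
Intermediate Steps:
$m{\left(b \right)} = b \left(6 + b\right)$ ($m{\left(b \right)} = \left(b + 6\right) \left(b + 0\right) = \left(6 + b\right) b = b \left(6 + b\right)$)
$R = -99$ ($R = - 3 \left(6 - 3\right) 11 = \left(-3\right) 3 \cdot 11 = \left(-9\right) 11 = -99$)
$D{\left(d,M \right)} = -99 + M + d$ ($D{\left(d,M \right)} = \left(d - 99\right) + M = \left(-99 + d\right) + M = -99 + M + d$)
$\frac{D{\left(-101,23 \right)} - 48200}{-42426 - 33002} = \frac{\left(-99 + 23 - 101\right) - 48200}{-42426 - 33002} = \frac{-177 - 48200}{-75428} = \left(-48377\right) \left(- \frac{1}{75428}\right) = \frac{48377}{75428}$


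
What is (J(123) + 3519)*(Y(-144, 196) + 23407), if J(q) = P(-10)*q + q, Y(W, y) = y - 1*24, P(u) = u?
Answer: 56872548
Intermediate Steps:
Y(W, y) = -24 + y (Y(W, y) = y - 24 = -24 + y)
J(q) = -9*q (J(q) = -10*q + q = -9*q)
(J(123) + 3519)*(Y(-144, 196) + 23407) = (-9*123 + 3519)*((-24 + 196) + 23407) = (-1107 + 3519)*(172 + 23407) = 2412*23579 = 56872548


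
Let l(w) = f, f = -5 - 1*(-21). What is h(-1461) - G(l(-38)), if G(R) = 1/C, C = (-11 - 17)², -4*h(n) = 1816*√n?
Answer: -1/784 - 454*I*√1461 ≈ -0.0012755 - 17353.0*I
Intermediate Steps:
h(n) = -454*√n
f = 16 (f = -5 + 21 = 16)
l(w) = 16
C = 784 (C = (-28)² = 784)
G(R) = 1/784
h(-1461) - G(l(-38)) = -454*I*√1461 - 1*1/784 = -454*I*√1461 - 1/784 = -1/784 - 454*I*√1461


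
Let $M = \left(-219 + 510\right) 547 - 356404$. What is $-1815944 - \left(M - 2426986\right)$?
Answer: $808269$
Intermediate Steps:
$M = -197227$ ($M = 291 \cdot 547 - 356404 = 159177 - 356404 = -197227$)
$-1815944 - \left(M - 2426986\right) = -1815944 - \left(-197227 - 2426986\right) = -1815944 - -2624213 = -1815944 + 2624213 = 808269$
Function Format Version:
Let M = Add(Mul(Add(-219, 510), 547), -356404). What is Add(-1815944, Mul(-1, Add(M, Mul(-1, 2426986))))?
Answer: 808269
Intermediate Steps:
M = -197227 (M = Add(Mul(291, 547), -356404) = Add(159177, -356404) = -197227)
Add(-1815944, Mul(-1, Add(M, Mul(-1, 2426986)))) = Add(-1815944, Mul(-1, Add(-197227, Mul(-1, 2426986)))) = Add(-1815944, Mul(-1, Add(-197227, -2426986))) = Add(-1815944, Mul(-1, -2624213)) = Add(-1815944, 2624213) = 808269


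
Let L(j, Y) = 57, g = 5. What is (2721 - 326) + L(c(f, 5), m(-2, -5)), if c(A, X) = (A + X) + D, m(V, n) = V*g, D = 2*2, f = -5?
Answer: 2452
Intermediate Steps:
D = 4
m(V, n) = 5*V (m(V, n) = V*5 = 5*V)
c(A, X) = 4 + A + X (c(A, X) = (A + X) + 4 = 4 + A + X)
(2721 - 326) + L(c(f, 5), m(-2, -5)) = (2721 - 326) + 57 = 2395 + 57 = 2452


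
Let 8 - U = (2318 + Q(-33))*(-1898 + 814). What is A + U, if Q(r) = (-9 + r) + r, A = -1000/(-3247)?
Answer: 7894821740/3247 ≈ 2.4314e+6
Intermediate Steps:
A = 1000/3247 (A = -1000*(-1/3247) = 1000/3247 ≈ 0.30798)
Q(r) = -9 + 2*r
U = 2431420 (U = 8 - (2318 + (-9 + 2*(-33)))*(-1898 + 814) = 8 - (2318 + (-9 - 66))*(-1084) = 8 - (2318 - 75)*(-1084) = 8 - 2243*(-1084) = 8 - 1*(-2431412) = 8 + 2431412 = 2431420)
A + U = 1000/3247 + 2431420 = 7894821740/3247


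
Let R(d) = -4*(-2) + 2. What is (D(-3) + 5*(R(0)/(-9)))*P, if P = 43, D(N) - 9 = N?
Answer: 172/9 ≈ 19.111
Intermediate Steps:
R(d) = 10 (R(d) = 8 + 2 = 10)
D(N) = 9 + N
(D(-3) + 5*(R(0)/(-9)))*P = ((9 - 3) + 5*(10/(-9)))*43 = (6 + 5*(10*(-⅑)))*43 = (6 + 5*(-10/9))*43 = (6 - 50/9)*43 = (4/9)*43 = 172/9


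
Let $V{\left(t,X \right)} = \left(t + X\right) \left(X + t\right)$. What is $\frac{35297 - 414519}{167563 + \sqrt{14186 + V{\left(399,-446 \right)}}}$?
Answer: $- \frac{31771787993}{14038671287} + \frac{189611 \sqrt{16395}}{14038671287} \approx -2.2614$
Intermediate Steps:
$V{\left(t,X \right)} = \left(X + t\right)^{2}$ ($V{\left(t,X \right)} = \left(X + t\right) \left(X + t\right) = \left(X + t\right)^{2}$)
$\frac{35297 - 414519}{167563 + \sqrt{14186 + V{\left(399,-446 \right)}}} = \frac{35297 - 414519}{167563 + \sqrt{14186 + \left(-446 + 399\right)^{2}}} = - \frac{379222}{167563 + \sqrt{14186 + \left(-47\right)^{2}}} = - \frac{379222}{167563 + \sqrt{14186 + 2209}} = - \frac{379222}{167563 + \sqrt{16395}}$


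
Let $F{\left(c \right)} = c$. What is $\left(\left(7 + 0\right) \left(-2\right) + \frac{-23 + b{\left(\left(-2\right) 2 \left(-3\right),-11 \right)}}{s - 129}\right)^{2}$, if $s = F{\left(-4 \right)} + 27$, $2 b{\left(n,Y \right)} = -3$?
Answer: $\frac{8520561}{44944} \approx 189.58$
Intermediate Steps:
$b{\left(n,Y \right)} = - \frac{3}{2}$ ($b{\left(n,Y \right)} = \frac{1}{2} \left(-3\right) = - \frac{3}{2}$)
$s = 23$ ($s = -4 + 27 = 23$)
$\left(\left(7 + 0\right) \left(-2\right) + \frac{-23 + b{\left(\left(-2\right) 2 \left(-3\right),-11 \right)}}{s - 129}\right)^{2} = \left(\left(7 + 0\right) \left(-2\right) + \frac{-23 - \frac{3}{2}}{23 - 129}\right)^{2} = \left(7 \left(-2\right) - \frac{49}{2 \left(-106\right)}\right)^{2} = \left(-14 - - \frac{49}{212}\right)^{2} = \left(-14 + \frac{49}{212}\right)^{2} = \left(- \frac{2919}{212}\right)^{2} = \frac{8520561}{44944}$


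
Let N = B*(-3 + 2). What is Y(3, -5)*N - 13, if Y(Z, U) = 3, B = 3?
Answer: -22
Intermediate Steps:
N = -3 (N = 3*(-3 + 2) = 3*(-1) = -3)
Y(3, -5)*N - 13 = 3*(-3) - 13 = -9 - 13 = -22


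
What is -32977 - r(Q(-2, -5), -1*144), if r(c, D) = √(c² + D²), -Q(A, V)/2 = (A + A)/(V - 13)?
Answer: -32977 - 4*√104977/9 ≈ -33121.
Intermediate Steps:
Q(A, V) = -4*A/(-13 + V) (Q(A, V) = -2*(A + A)/(V - 13) = -2*2*A/(-13 + V) = -4*A/(-13 + V))
r(c, D) = √(D² + c²)
-32977 - r(Q(-2, -5), -1*144) = -32977 - √((-1*144)² + (-4*(-2)/(-13 - 5))²) = -32977 - √((-144)² + (-4*(-2)/(-18))²) = -32977 - √(20736 + (-4*(-2)*(-1/18))²) = -32977 - √(20736 + (-4/9)²) = -32977 - √(20736 + 16/81) = -32977 - √(1679632/81) = -32977 - 4*√104977/9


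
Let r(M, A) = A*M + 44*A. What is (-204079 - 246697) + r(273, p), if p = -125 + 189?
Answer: -430488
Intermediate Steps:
p = 64
r(M, A) = 44*A + A*M
(-204079 - 246697) + r(273, p) = (-204079 - 246697) + 64*(44 + 273) = -450776 + 64*317 = -450776 + 20288 = -430488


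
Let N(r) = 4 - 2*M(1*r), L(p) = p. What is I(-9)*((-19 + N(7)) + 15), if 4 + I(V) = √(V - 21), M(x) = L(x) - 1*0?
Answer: 56 - 14*I*√30 ≈ 56.0 - 76.681*I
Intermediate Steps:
M(x) = x (M(x) = x - 1*0 = x + 0 = x)
N(r) = 4 - 2*r
I(V) = -4 + √(-21 + V) (I(V) = -4 + √(V - 21) = -4 + √(-21 + V))
I(-9)*((-19 + N(7)) + 15) = (-4 + √(-21 - 9))*((-19 + (4 - 2*7)) + 15) = (-4 + √(-30))*((-19 + (4 - 14)) + 15) = (-4 + I*√30)*((-19 - 10) + 15) = (-4 + I*√30)*(-29 + 15) = (-4 + I*√30)*(-14) = 56 - 14*I*√30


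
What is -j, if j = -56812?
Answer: 56812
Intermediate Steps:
-j = -1*(-56812) = 56812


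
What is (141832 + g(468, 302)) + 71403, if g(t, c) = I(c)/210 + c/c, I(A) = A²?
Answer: 22435382/105 ≈ 2.1367e+5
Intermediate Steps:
g(t, c) = 1 + c²/210 (g(t, c) = c²/210 + c/c = c²*(1/210) + 1 = c²/210 + 1 = 1 + c²/210)
(141832 + g(468, 302)) + 71403 = (141832 + (1 + (1/210)*302²)) + 71403 = (141832 + (1 + (1/210)*91204)) + 71403 = (141832 + (1 + 45602/105)) + 71403 = (141832 + 45707/105) + 71403 = 14938067/105 + 71403 = 22435382/105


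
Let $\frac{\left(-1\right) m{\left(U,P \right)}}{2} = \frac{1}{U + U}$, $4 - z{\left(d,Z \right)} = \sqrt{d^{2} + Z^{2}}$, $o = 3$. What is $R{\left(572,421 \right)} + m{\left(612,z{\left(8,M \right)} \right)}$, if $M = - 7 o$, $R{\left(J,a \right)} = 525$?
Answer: $\frac{321299}{612} \approx 525.0$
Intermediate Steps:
$M = -21$ ($M = \left(-7\right) 3 = -21$)
$z{\left(d,Z \right)} = 4 - \sqrt{Z^{2} + d^{2}}$ ($z{\left(d,Z \right)} = 4 - \sqrt{d^{2} + Z^{2}} = 4 - \sqrt{Z^{2} + d^{2}}$)
$m{\left(U,P \right)} = - \frac{1}{U}$ ($m{\left(U,P \right)} = - \frac{2}{U + U} = - \frac{2}{2 U} = - 2 \frac{1}{2 U} = - \frac{1}{U}$)
$R{\left(572,421 \right)} + m{\left(612,z{\left(8,M \right)} \right)} = 525 - \frac{1}{612} = \frac{321299}{612}$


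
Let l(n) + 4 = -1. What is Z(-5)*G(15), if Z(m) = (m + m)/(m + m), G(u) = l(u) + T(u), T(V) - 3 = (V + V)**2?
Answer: 898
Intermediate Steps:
l(n) = -5 (l(n) = -4 - 1 = -5)
T(V) = 3 + 4*V**2 (T(V) = 3 + (V + V)**2 = 3 + (2*V)**2 = 3 + 4*V**2)
G(u) = -2 + 4*u**2 (G(u) = -5 + (3 + 4*u**2) = -2 + 4*u**2)
Z(m) = 1 (Z(m) = (2*m)/((2*m)) = (2*m)*(1/(2*m)) = 1)
Z(-5)*G(15) = 1*(-2 + 4*15**2) = 1*(-2 + 4*225) = 1*(-2 + 900) = 1*898 = 898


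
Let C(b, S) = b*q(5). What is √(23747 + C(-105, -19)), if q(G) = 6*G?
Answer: √20597 ≈ 143.52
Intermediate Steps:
C(b, S) = 30*b (C(b, S) = b*(6*5) = b*30 = 30*b)
√(23747 + C(-105, -19)) = √(23747 + 30*(-105)) = √(23747 - 3150) = √20597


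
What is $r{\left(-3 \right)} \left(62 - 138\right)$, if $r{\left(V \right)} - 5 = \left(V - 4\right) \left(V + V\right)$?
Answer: $-3572$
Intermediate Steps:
$r{\left(V \right)} = 5 + 2 V \left(-4 + V\right)$ ($r{\left(V \right)} = 5 + \left(V - 4\right) \left(V + V\right) = 5 + \left(-4 + V\right) 2 V = 5 + 2 V \left(-4 + V\right)$)
$r{\left(-3 \right)} \left(62 - 138\right) = \left(5 - -24 + 2 \left(-3\right)^{2}\right) \left(62 - 138\right) = \left(5 + 24 + 2 \cdot 9\right) \left(-76\right) = \left(5 + 24 + 18\right) \left(-76\right) = 47 \left(-76\right) = -3572$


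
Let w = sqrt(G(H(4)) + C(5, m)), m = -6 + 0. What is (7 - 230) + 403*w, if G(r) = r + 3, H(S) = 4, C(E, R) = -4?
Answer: -223 + 403*sqrt(3) ≈ 475.02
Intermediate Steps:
m = -6
G(r) = 3 + r
w = sqrt(3) (w = sqrt((3 + 4) - 4) = sqrt(7 - 4) = sqrt(3) ≈ 1.7320)
(7 - 230) + 403*w = (7 - 230) + 403*sqrt(3) = -223 + 403*sqrt(3)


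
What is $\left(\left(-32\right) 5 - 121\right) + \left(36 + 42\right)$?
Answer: $-203$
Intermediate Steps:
$\left(\left(-32\right) 5 - 121\right) + \left(36 + 42\right) = \left(-160 - 121\right) + 78 = -281 + 78 = -203$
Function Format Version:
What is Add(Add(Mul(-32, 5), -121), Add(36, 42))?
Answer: -203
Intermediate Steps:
Add(Add(Mul(-32, 5), -121), Add(36, 42)) = Add(Add(-160, -121), 78) = Add(-281, 78) = -203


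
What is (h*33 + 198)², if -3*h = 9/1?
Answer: 9801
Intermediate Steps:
h = -3 (h = -3/1 = -3 ≈ -3.0000)
(h*33 + 198)² = (-3*33 + 198)² = (-99 + 198)² = 99² = 9801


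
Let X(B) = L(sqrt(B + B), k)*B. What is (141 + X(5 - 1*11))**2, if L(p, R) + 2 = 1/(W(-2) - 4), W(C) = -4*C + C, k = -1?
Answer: 22500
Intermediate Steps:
W(C) = -3*C
L(p, R) = -3/2 (L(p, R) = -2 + 1/(-3*(-2) - 4) = -2 + 1/(6 - 4) = -2 + 1/2 = -3/2)
X(B) = -3*B/2
(141 + X(5 - 1*11))**2 = (141 - 3*(5 - 1*11)/2)**2 = (141 - 3*(5 - 11)/2)**2 = (141 - 3/2*(-6))**2 = (141 + 9)**2 = 150**2 = 22500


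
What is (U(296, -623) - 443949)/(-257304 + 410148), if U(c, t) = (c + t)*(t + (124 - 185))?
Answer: -73427/50948 ≈ -1.4412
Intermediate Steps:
U(c, t) = (-61 + t)*(c + t) (U(c, t) = (c + t)*(t - 61) = (c + t)*(-61 + t) = (-61 + t)*(c + t))
(U(296, -623) - 443949)/(-257304 + 410148) = (((-623)² - 61*296 - 61*(-623) + 296*(-623)) - 443949)/(-257304 + 410148) = ((388129 - 18056 + 38003 - 184408) - 443949)/152844 = (223668 - 443949)*(1/152844) = -220281*1/152844 = -73427/50948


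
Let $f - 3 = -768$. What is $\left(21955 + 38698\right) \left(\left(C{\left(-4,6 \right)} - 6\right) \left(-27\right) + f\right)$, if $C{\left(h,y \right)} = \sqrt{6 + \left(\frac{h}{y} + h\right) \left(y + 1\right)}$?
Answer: $-36573759 - 2183508 i \sqrt{15} \approx -3.6574 \cdot 10^{7} - 8.4567 \cdot 10^{6} i$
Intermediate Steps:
$f = -765$ ($f = 3 - 768 = -765$)
$C{\left(h,y \right)} = \sqrt{6 + \left(1 + y\right) \left(h + \frac{h}{y}\right)}$ ($C{\left(h,y \right)} = \sqrt{6 + \left(h + \frac{h}{y}\right) \left(1 + y\right)} = \sqrt{6 + \left(1 + y\right) \left(h + \frac{h}{y}\right)}$)
$\left(21955 + 38698\right) \left(\left(C{\left(-4,6 \right)} - 6\right) \left(-27\right) + f\right) = \left(21955 + 38698\right) \left(\left(\sqrt{6 + 2 \left(-4\right) - 24 - \frac{4}{6}} - 6\right) \left(-27\right) - 765\right) = 60653 \left(\left(\sqrt{6 - 8 - 24 - \frac{2}{3}} - 6\right) \left(-27\right) - 765\right) = 60653 \left(\left(\sqrt{- \frac{80}{3}} - 6\right) \left(-27\right) - 765\right) = 60653 \left(\left(\frac{4 i \sqrt{15}}{3} - 6\right) \left(-27\right) - 765\right) = 60653 \left(\left(-6 + \frac{4 i \sqrt{15}}{3}\right) \left(-27\right) - 765\right) = 60653 \left(\left(162 - 36 i \sqrt{15}\right) - 765\right) = 60653 \left(-603 - 36 i \sqrt{15}\right) = -36573759 - 2183508 i \sqrt{15}$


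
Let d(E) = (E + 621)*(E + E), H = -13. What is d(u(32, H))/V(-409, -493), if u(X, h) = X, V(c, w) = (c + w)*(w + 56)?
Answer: 20896/197087 ≈ 0.10602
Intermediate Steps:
V(c, w) = (56 + w)*(c + w) (V(c, w) = (c + w)*(56 + w) = (56 + w)*(c + w))
d(E) = 2*E*(621 + E) (d(E) = (621 + E)*(2*E) = 2*E*(621 + E))
d(u(32, H))/V(-409, -493) = (2*32*(621 + 32))/((-493)**2 + 56*(-409) + 56*(-493) - 409*(-493)) = (2*32*653)/(243049 - 22904 - 27608 + 201637) = 41792/394174 = 41792*(1/394174) = 20896/197087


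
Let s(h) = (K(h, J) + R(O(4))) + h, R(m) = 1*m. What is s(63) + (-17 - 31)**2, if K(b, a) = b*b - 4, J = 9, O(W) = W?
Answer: 6336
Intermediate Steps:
K(b, a) = -4 + b**2 (K(b, a) = b**2 - 4 = -4 + b**2)
R(m) = m
s(h) = h + h**2 (s(h) = ((-4 + h**2) + 4) + h = h**2 + h = h + h**2)
s(63) + (-17 - 31)**2 = 63*(1 + 63) + (-17 - 31)**2 = 63*64 + (-48)**2 = 4032 + 2304 = 6336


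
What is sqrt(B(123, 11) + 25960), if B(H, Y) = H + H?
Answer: sqrt(26206) ≈ 161.88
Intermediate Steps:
B(H, Y) = 2*H
sqrt(B(123, 11) + 25960) = sqrt(2*123 + 25960) = sqrt(246 + 25960) = sqrt(26206)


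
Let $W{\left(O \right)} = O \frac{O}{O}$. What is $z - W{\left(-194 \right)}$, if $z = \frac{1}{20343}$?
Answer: $\frac{3946543}{20343} \approx 194.0$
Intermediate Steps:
$W{\left(O \right)} = O$ ($W{\left(O \right)} = O 1 = O$)
$z = \frac{1}{20343} \approx 4.9157 \cdot 10^{-5}$
$z - W{\left(-194 \right)} = \frac{1}{20343} - -194 = \frac{1}{20343} + 194 = \frac{3946543}{20343}$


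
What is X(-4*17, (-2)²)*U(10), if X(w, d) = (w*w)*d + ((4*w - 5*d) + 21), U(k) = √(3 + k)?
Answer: 18225*√13 ≈ 65711.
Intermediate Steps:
X(w, d) = 21 - 5*d + 4*w + d*w² (X(w, d) = w²*d + ((-5*d + 4*w) + 21) = d*w² + (21 - 5*d + 4*w) = 21 - 5*d + 4*w + d*w²)
X(-4*17, (-2)²)*U(10) = (21 - 5*(-2)² + 4*(-4*17) + (-2)²*(-4*17)²)*√(3 + 10) = (21 - 5*4 + 4*(-68) + 4*(-68)²)*√13 = (21 - 20 - 272 + 4*4624)*√13 = (21 - 20 - 272 + 18496)*√13 = 18225*√13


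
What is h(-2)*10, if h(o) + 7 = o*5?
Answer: -170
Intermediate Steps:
h(o) = -7 + 5*o (h(o) = -7 + o*5 = -7 + 5*o)
h(-2)*10 = (-7 + 5*(-2))*10 = (-7 - 10)*10 = -17*10 = -170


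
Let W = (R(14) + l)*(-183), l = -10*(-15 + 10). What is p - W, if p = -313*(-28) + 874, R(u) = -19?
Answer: 15311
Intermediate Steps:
p = 9638 (p = 8764 + 874 = 9638)
l = 50 (l = -10*(-5) = 50)
W = -5673 (W = (-19 + 50)*(-183) = 31*(-183) = -5673)
p - W = 9638 - 1*(-5673) = 9638 + 5673 = 15311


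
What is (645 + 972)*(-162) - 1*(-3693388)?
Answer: 3431434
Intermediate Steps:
(645 + 972)*(-162) - 1*(-3693388) = 1617*(-162) + 3693388 = -261954 + 3693388 = 3431434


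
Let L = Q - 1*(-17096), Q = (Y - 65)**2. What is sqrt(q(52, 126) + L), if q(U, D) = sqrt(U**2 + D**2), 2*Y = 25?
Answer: sqrt(79409 + 8*sqrt(4645))/2 ≈ 141.38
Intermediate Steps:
Y = 25/2 (Y = (1/2)*25 = 25/2 ≈ 12.500)
q(U, D) = sqrt(D**2 + U**2)
Q = 11025/4 (Q = (25/2 - 65)**2 = (-105/2)**2 = 11025/4 ≈ 2756.3)
L = 79409/4 (L = 11025/4 - 1*(-17096) = 11025/4 + 17096 = 79409/4 ≈ 19852.)
sqrt(q(52, 126) + L) = sqrt(sqrt(126**2 + 52**2) + 79409/4) = sqrt(sqrt(15876 + 2704) + 79409/4) = sqrt(sqrt(18580) + 79409/4) = sqrt(2*sqrt(4645) + 79409/4) = sqrt(79409/4 + 2*sqrt(4645))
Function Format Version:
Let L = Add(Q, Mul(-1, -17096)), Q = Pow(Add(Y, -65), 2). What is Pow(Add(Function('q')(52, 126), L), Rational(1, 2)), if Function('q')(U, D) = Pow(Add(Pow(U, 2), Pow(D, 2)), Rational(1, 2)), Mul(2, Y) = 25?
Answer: Mul(Rational(1, 2), Pow(Add(79409, Mul(8, Pow(4645, Rational(1, 2)))), Rational(1, 2))) ≈ 141.38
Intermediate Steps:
Y = Rational(25, 2) (Y = Mul(Rational(1, 2), 25) = Rational(25, 2) ≈ 12.500)
Function('q')(U, D) = Pow(Add(Pow(D, 2), Pow(U, 2)), Rational(1, 2))
Q = Rational(11025, 4) (Q = Pow(Add(Rational(25, 2), -65), 2) = Pow(Rational(-105, 2), 2) = Rational(11025, 4) ≈ 2756.3)
L = Rational(79409, 4) (L = Add(Rational(11025, 4), Mul(-1, -17096)) = Add(Rational(11025, 4), 17096) = Rational(79409, 4) ≈ 19852.)
Pow(Add(Function('q')(52, 126), L), Rational(1, 2)) = Pow(Add(Pow(Add(Pow(126, 2), Pow(52, 2)), Rational(1, 2)), Rational(79409, 4)), Rational(1, 2)) = Pow(Add(Pow(Add(15876, 2704), Rational(1, 2)), Rational(79409, 4)), Rational(1, 2)) = Pow(Add(Pow(18580, Rational(1, 2)), Rational(79409, 4)), Rational(1, 2)) = Pow(Add(Mul(2, Pow(4645, Rational(1, 2))), Rational(79409, 4)), Rational(1, 2)) = Pow(Add(Rational(79409, 4), Mul(2, Pow(4645, Rational(1, 2)))), Rational(1, 2))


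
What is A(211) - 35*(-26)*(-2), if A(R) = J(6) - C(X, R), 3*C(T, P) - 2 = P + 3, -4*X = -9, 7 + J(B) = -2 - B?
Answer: -1907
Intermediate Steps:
J(B) = -9 - B (J(B) = -7 + (-2 - B) = -9 - B)
X = 9/4 (X = -¼*(-9) = 9/4 ≈ 2.2500)
C(T, P) = 5/3 + P/3 (C(T, P) = ⅔ + (P + 3)/3 = ⅔ + (3 + P)/3 = ⅔ + (1 + P/3) = 5/3 + P/3)
A(R) = -50/3 - R/3 (A(R) = (-9 - 1*6) - (5/3 + R/3) = (-9 - 6) + (-5/3 - R/3) = -15 + (-5/3 - R/3) = -50/3 - R/3)
A(211) - 35*(-26)*(-2) = (-50/3 - ⅓*211) - 35*(-26)*(-2) = (-50/3 - 211/3) + 910*(-2) = -87 - 1820 = -1907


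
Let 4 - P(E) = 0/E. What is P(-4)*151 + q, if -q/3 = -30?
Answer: 694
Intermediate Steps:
q = 90 (q = -3*(-30) = 90)
P(E) = 4 (P(E) = 4 - 0/E = 4 - 1*0 = 4 + 0 = 4)
P(-4)*151 + q = 4*151 + 90 = 604 + 90 = 694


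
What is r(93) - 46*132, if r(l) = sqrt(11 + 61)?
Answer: -6072 + 6*sqrt(2) ≈ -6063.5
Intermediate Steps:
r(l) = 6*sqrt(2) (r(l) = sqrt(72) = 6*sqrt(2))
r(93) - 46*132 = 6*sqrt(2) - 46*132 = 6*sqrt(2) - 1*6072 = 6*sqrt(2) - 6072 = -6072 + 6*sqrt(2)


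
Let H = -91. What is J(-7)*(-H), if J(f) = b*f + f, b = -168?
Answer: 106379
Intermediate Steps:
J(f) = -167*f (J(f) = -168*f + f = -167*f)
J(-7)*(-H) = (-167*(-7))*(-1*(-91)) = 1169*91 = 106379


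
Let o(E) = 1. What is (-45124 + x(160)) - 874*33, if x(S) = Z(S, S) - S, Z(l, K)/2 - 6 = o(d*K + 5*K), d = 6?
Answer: -74112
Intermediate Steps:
Z(l, K) = 14 (Z(l, K) = 12 + 2*1 = 12 + 2 = 14)
x(S) = 14 - S
(-45124 + x(160)) - 874*33 = (-45124 + (14 - 1*160)) - 874*33 = (-45124 + (14 - 160)) - 28842 = (-45124 - 146) - 28842 = -45270 - 28842 = -74112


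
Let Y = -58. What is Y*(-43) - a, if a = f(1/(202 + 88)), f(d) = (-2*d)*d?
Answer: 104872701/42050 ≈ 2494.0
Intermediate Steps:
f(d) = -2*d²
a = -1/42050 (a = -2/(202 + 88)² = -2*(1/290)² = -2*1/84100 = -1/42050 ≈ -2.3781e-5)
Y*(-43) - a = -58*(-43) - 1*(-1/42050) = 2494 + 1/42050 = 104872701/42050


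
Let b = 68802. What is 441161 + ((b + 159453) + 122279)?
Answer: 791695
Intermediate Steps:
441161 + ((b + 159453) + 122279) = 441161 + ((68802 + 159453) + 122279) = 441161 + (228255 + 122279) = 441161 + 350534 = 791695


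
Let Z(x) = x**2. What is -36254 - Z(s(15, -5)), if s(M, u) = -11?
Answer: -36375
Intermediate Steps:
-36254 - Z(s(15, -5)) = -36254 - 1*(-11)**2 = -36254 - 1*121 = -36254 - 121 = -36375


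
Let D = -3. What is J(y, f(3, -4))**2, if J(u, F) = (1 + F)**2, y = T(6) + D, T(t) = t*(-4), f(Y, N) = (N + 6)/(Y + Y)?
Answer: 256/81 ≈ 3.1605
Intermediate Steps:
f(Y, N) = (6 + N)/(2*Y) (f(Y, N) = (6 + N)/((2*Y)) = (6 + N)*(1/(2*Y)) = (6 + N)/(2*Y))
T(t) = -4*t
y = -27 (y = -4*6 - 3 = -24 - 3 = -27)
J(y, f(3, -4))**2 = ((1 + (1/2)*(6 - 4)/3)**2)**2 = ((1 + (1/2)*(1/3)*2)**2)**2 = ((1 + 1/3)**2)**2 = ((4/3)**2)**2 = (16/9)**2 = 256/81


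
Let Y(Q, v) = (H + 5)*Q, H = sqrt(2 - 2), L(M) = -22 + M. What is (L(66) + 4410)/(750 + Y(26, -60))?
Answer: 2227/440 ≈ 5.0614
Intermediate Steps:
H = 0 (H = sqrt(0) = 0)
Y(Q, v) = 5*Q (Y(Q, v) = (0 + 5)*Q = 5*Q)
(L(66) + 4410)/(750 + Y(26, -60)) = ((-22 + 66) + 4410)/(750 + 5*26) = (44 + 4410)/(750 + 130) = 4454/880 = 4454*(1/880) = 2227/440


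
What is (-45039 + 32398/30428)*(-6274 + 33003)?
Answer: -18314901832163/15214 ≈ -1.2038e+9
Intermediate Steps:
(-45039 + 32398/30428)*(-6274 + 33003) = (-45039 + 32398*(1/30428))*26729 = (-45039 + 16199/15214)*26729 = -685207147/15214*26729 = -18314901832163/15214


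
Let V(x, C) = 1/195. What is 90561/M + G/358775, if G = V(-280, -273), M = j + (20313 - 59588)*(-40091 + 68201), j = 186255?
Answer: -422309707142/5148364540229625 ≈ -8.2028e-5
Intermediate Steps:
M = -1103833995 (M = 186255 + (20313 - 59588)*(-40091 + 68201) = 186255 - 39275*28110 = 186255 - 1104020250 = -1103833995)
V(x, C) = 1/195
G = 1/195 ≈ 0.0051282
90561/M + G/358775 = 90561/(-1103833995) + (1/195)/358775 = 90561*(-1/1103833995) + (1/195)*(1/358775) = -30187/367944665 + 1/69961125 = -422309707142/5148364540229625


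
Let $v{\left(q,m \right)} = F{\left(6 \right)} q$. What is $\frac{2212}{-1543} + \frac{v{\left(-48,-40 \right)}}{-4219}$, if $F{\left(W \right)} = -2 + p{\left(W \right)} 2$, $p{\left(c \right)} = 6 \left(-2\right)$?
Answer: $- \frac{11258092}{6509917} \approx -1.7294$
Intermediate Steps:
$p{\left(c \right)} = -12$
$F{\left(W \right)} = -26$ ($F{\left(W \right)} = -2 - 24 = -26$)
$v{\left(q,m \right)} = - 26 q$
$\frac{2212}{-1543} + \frac{v{\left(-48,-40 \right)}}{-4219} = \frac{2212}{-1543} + \frac{\left(-26\right) \left(-48\right)}{-4219} = 2212 \left(- \frac{1}{1543}\right) + 1248 \left(- \frac{1}{4219}\right) = - \frac{2212}{1543} - \frac{1248}{4219} = - \frac{11258092}{6509917}$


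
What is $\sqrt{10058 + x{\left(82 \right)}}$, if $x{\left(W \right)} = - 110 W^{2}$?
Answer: $i \sqrt{729582} \approx 854.16 i$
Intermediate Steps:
$\sqrt{10058 + x{\left(82 \right)}} = \sqrt{10058 - 110 \cdot 82^{2}} = \sqrt{10058 - 739640} = \sqrt{-729582} = i \sqrt{729582}$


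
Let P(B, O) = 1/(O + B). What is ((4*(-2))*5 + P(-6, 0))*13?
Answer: -3133/6 ≈ -522.17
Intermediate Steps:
P(B, O) = 1/(B + O)
((4*(-2))*5 + P(-6, 0))*13 = ((4*(-2))*5 + 1/(-6 + 0))*13 = (-8*5 + 1/(-6))*13 = (-40 - ⅙)*13 = -241/6*13 = -3133/6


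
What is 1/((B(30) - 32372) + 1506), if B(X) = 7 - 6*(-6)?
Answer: -1/30823 ≈ -3.2443e-5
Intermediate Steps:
B(X) = 43 (B(X) = 7 + 36 = 43)
1/((B(30) - 32372) + 1506) = 1/((43 - 32372) + 1506) = 1/(-32329 + 1506) = 1/(-30823) = -1/30823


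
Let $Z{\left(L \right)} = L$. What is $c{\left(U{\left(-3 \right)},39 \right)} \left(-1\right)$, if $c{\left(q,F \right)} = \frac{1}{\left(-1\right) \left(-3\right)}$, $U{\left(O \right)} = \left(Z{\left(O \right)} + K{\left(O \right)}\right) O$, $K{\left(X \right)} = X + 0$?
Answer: $- \frac{1}{3} \approx -0.33333$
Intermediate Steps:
$K{\left(X \right)} = X$
$U{\left(O \right)} = 2 O^{2}$ ($U{\left(O \right)} = \left(O + O\right) O = 2 O O = 2 O^{2}$)
$c{\left(q,F \right)} = \frac{1}{3}$
$c{\left(U{\left(-3 \right)},39 \right)} \left(-1\right) = \frac{1}{3} \left(-1\right) = - \frac{1}{3}$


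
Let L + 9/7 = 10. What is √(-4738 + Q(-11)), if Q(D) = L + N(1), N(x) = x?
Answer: I*√231686/7 ≈ 68.763*I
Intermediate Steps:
L = 61/7 (L = -9/7 + 10 = 61/7 ≈ 8.7143)
Q(D) = 68/7 (Q(D) = 61/7 + 1 = 68/7)
√(-4738 + Q(-11)) = √(-4738 + 68/7) = √(-33098/7) = I*√231686/7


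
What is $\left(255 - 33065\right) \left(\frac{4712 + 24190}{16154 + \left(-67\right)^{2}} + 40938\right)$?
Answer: $- \frac{9242708633720}{6881} \approx -1.3432 \cdot 10^{9}$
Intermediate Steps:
$\left(255 - 33065\right) \left(\frac{4712 + 24190}{16154 + \left(-67\right)^{2}} + 40938\right) = - 32810 \left(\frac{28902}{16154 + 4489} + 40938\right) = - 32810 \left(\frac{28902}{20643} + 40938\right) = - 32810 \left(28902 \cdot \frac{1}{20643} + 40938\right) = - 32810 \left(\frac{9634}{6881} + 40938\right) = \left(-32810\right) \frac{281704012}{6881} = - \frac{9242708633720}{6881}$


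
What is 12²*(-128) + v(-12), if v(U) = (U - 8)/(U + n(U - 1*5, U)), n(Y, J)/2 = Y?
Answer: -423926/23 ≈ -18432.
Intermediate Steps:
n(Y, J) = 2*Y
v(U) = (-8 + U)/(-10 + 3*U) (v(U) = (U - 8)/(U + 2*(U - 1*5)) = (-8 + U)/(U + 2*(U - 5)) = (-8 + U)/(U + 2*(-5 + U)) = (-8 + U)/(U + (-10 + 2*U)) = (-8 + U)/(-10 + 3*U))
12²*(-128) + v(-12) = 12²*(-128) + (-8 - 12)/(-10 + 3*(-12)) = 144*(-128) - 20/(-10 - 36) = -18432 - 20/(-46) = -18432 - 1/46*(-20) = -18432 + 10/23 = -423926/23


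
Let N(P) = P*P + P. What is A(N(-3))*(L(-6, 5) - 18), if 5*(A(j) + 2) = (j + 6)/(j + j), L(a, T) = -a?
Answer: 108/5 ≈ 21.600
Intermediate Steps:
N(P) = P + P² (N(P) = P² + P = P + P²)
A(j) = -2 + (6 + j)/(10*j) (A(j) = -2 + ((j + 6)/(j + j))/5 = -2 + ((6 + j)/((2*j)))/5 = -2 + ((6 + j)*(1/(2*j)))/5 = -2 + ((6 + j)/(2*j))/5 = -2 + (6 + j)/(10*j))
A(N(-3))*(L(-6, 5) - 18) = ((6 - (-57)*(1 - 3))/(10*((-3*(1 - 3)))))*(-1*(-6) - 18) = ((6 - (-57)*(-2))/(10*((-3*(-2)))))*(6 - 18) = ((⅒)*(6 - 19*6)/6)*(-12) = ((⅒)*(⅙)*(6 - 114))*(-12) = ((⅒)*(⅙)*(-108))*(-12) = -9/5*(-12) = 108/5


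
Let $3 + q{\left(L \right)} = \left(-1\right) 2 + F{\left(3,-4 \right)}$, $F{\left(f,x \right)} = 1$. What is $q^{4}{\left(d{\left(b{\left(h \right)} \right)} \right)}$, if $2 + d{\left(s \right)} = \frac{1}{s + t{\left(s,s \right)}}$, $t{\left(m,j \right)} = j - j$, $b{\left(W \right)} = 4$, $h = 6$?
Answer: $256$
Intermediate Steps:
$t{\left(m,j \right)} = 0$
$d{\left(s \right)} = -2 + \frac{1}{s}$ ($d{\left(s \right)} = -2 + \frac{1}{s + 0} = -2 + \frac{1}{s}$)
$q{\left(L \right)} = -4$ ($q{\left(L \right)} = -3 + \left(\left(-1\right) 2 + 1\right) = -3 + \left(-2 + 1\right) = -3 - 1 = -4$)
$q^{4}{\left(d{\left(b{\left(h \right)} \right)} \right)} = \left(-4\right)^{4} = 256$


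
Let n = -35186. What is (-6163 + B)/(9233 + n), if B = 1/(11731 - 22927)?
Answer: 69000949/290569788 ≈ 0.23747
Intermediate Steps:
B = -1/11196 (B = 1/(-11196) = -1/11196 ≈ -8.9318e-5)
(-6163 + B)/(9233 + n) = (-6163 - 1/11196)/(9233 - 35186) = -69000949/11196/(-25953) = -69000949/11196*(-1/25953) = 69000949/290569788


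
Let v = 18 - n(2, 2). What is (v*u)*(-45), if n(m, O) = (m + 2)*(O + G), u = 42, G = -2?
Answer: -34020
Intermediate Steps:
n(m, O) = (-2 + O)*(2 + m) (n(m, O) = (m + 2)*(O - 2) = (2 + m)*(-2 + O) = (-2 + O)*(2 + m))
v = 18 (v = 18 - (-4 - 2*2 + 2*2 + 2*2) = 18 - (-4 - 4 + 4 + 4) = 18 - 1*0 = 18 + 0 = 18)
(v*u)*(-45) = (18*42)*(-45) = 756*(-45) = -34020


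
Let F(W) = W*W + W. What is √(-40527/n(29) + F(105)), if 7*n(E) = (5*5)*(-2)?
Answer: √1680378/10 ≈ 129.63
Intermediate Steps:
n(E) = -50/7 (n(E) = ((5*5)*(-2))/7 = (25*(-2))/7 = (⅐)*(-50) = -50/7)
F(W) = W + W² (F(W) = W² + W = W + W²)
√(-40527/n(29) + F(105)) = √(-40527/(-50/7) + 105*(1 + 105)) = √(-40527*(-7/50) + 105*106) = √(283689/50 + 11130) = √(840189/50) = √1680378/10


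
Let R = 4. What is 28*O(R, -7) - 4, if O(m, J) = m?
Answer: 108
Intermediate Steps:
28*O(R, -7) - 4 = 28*4 - 4 = 112 - 4 = 108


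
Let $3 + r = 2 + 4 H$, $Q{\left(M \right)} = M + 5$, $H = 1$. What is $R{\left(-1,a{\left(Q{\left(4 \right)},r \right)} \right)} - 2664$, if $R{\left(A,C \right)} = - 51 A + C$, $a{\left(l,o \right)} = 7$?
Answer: $-2606$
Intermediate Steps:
$Q{\left(M \right)} = 5 + M$
$r = 3$ ($r = -3 + \left(2 + 4 \cdot 1\right) = -3 + \left(2 + 4\right) = -3 + 6 = 3$)
$R{\left(A,C \right)} = C - 51 A$
$R{\left(-1,a{\left(Q{\left(4 \right)},r \right)} \right)} - 2664 = \left(7 - -51\right) - 2664 = \left(7 + 51\right) - 2664 = 58 - 2664 = -2606$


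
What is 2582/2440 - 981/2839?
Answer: 2468329/3463580 ≈ 0.71265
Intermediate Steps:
2582/2440 - 981/2839 = 2582*(1/2440) - 981*1/2839 = 1291/1220 - 981/2839 = 2468329/3463580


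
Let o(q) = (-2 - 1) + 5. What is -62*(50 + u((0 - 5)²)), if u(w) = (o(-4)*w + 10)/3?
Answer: -4340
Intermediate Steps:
o(q) = 2 (o(q) = -3 + 5 = 2)
u(w) = 10/3 + 2*w/3 (u(w) = (2*w + 10)/3 = (10 + 2*w)*(⅓) = 10/3 + 2*w/3)
-62*(50 + u((0 - 5)²)) = -62*(50 + (10/3 + 2*(0 - 5)²/3)) = -62*(50 + (10/3 + (⅔)*(-5)²)) = -62*(50 + (10/3 + (⅔)*25)) = -62*(50 + (10/3 + 50/3)) = -62*(50 + 20) = -62*70 = -4340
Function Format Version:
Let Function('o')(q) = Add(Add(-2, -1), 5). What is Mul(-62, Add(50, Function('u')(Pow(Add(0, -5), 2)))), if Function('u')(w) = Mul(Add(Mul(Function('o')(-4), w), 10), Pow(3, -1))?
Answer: -4340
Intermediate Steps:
Function('o')(q) = 2 (Function('o')(q) = Add(-3, 5) = 2)
Function('u')(w) = Add(Rational(10, 3), Mul(Rational(2, 3), w)) (Function('u')(w) = Mul(Add(Mul(2, w), 10), Pow(3, -1)) = Mul(Add(10, Mul(2, w)), Rational(1, 3)) = Add(Rational(10, 3), Mul(Rational(2, 3), w)))
Mul(-62, Add(50, Function('u')(Pow(Add(0, -5), 2)))) = Mul(-62, Add(50, Add(Rational(10, 3), Mul(Rational(2, 3), Pow(Add(0, -5), 2))))) = Mul(-62, Add(50, Add(Rational(10, 3), Mul(Rational(2, 3), Pow(-5, 2))))) = Mul(-62, Add(50, Add(Rational(10, 3), Mul(Rational(2, 3), 25)))) = Mul(-62, Add(50, Add(Rational(10, 3), Rational(50, 3)))) = Mul(-62, Add(50, 20)) = Mul(-62, 70) = -4340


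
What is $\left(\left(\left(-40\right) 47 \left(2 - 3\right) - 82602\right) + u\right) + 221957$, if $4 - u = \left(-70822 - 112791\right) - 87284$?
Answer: $412136$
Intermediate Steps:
$u = 270901$ ($u = 4 - \left(\left(-70822 - 112791\right) - 87284\right) = 4 - \left(-183613 - 87284\right) = 4 - -270897 = 4 + 270897 = 270901$)
$\left(\left(\left(-40\right) 47 \left(2 - 3\right) - 82602\right) + u\right) + 221957 = \left(\left(\left(-40\right) 47 \left(2 - 3\right) - 82602\right) + 270901\right) + 221957 = \left(\left(\left(-1880\right) \left(-1\right) - 82602\right) + 270901\right) + 221957 = \left(\left(1880 - 82602\right) + 270901\right) + 221957 = \left(-80722 + 270901\right) + 221957 = 190179 + 221957 = 412136$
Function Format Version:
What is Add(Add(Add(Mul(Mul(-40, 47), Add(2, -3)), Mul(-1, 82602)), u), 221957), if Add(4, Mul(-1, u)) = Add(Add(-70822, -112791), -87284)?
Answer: 412136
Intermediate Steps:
u = 270901 (u = Add(4, Mul(-1, Add(Add(-70822, -112791), -87284))) = Add(4, Mul(-1, Add(-183613, -87284))) = Add(4, Mul(-1, -270897)) = Add(4, 270897) = 270901)
Add(Add(Add(Mul(Mul(-40, 47), Add(2, -3)), Mul(-1, 82602)), u), 221957) = Add(Add(Add(Mul(Mul(-40, 47), Add(2, -3)), Mul(-1, 82602)), 270901), 221957) = Add(Add(Add(Mul(-1880, -1), -82602), 270901), 221957) = Add(Add(Add(1880, -82602), 270901), 221957) = Add(Add(-80722, 270901), 221957) = Add(190179, 221957) = 412136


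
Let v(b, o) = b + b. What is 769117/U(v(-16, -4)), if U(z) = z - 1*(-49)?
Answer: 769117/17 ≈ 45242.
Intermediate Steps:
v(b, o) = 2*b
U(z) = 49 + z (U(z) = z + 49 = 49 + z)
769117/U(v(-16, -4)) = 769117/(49 + 2*(-16)) = 769117/(49 - 32) = 769117/17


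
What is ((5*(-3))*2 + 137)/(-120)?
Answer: -107/120 ≈ -0.89167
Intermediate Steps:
((5*(-3))*2 + 137)/(-120) = -(-15*2 + 137)/120 = -(-30 + 137)/120 = -1/120*107 = -107/120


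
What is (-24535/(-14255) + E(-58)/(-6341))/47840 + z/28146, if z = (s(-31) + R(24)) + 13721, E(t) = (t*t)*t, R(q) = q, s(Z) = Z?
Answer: 5938615721162807/12171184032153120 ≈ 0.48792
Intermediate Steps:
E(t) = t³ (E(t) = t²*t = t³)
z = 13714 (z = (-31 + 24) + 13721 = -7 + 13721 = 13714)
(-24535/(-14255) + E(-58)/(-6341))/47840 + z/28146 = (-24535/(-14255) + (-58)³/(-6341))/47840 + 13714/28146 = (-24535*(-1/14255) - 195112*(-1/6341))*(1/47840) + 13714*(1/28146) = (4907/2851 + 195112/6341)*(1/47840) + 6857/14073 = (587379599/18078191)*(1/47840) + 6857/14073 = 587379599/864860657440 + 6857/14073 = 5938615721162807/12171184032153120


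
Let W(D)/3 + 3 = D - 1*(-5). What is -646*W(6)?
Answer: -15504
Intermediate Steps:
W(D) = 6 + 3*D (W(D) = -9 + 3*(D - 1*(-5)) = -9 + 3*(D + 5) = -9 + 3*(5 + D) = -9 + (15 + 3*D) = 6 + 3*D)
-646*W(6) = -646*(6 + 3*6) = -646*(6 + 18) = -646*24 = -15504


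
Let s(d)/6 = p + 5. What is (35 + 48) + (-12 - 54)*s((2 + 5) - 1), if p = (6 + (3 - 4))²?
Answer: -11797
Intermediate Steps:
p = 25 (p = (6 - 1)² = 5² = 25)
s(d) = 180 (s(d) = 6*(25 + 5) = 6*30 = 180)
(35 + 48) + (-12 - 54)*s((2 + 5) - 1) = (35 + 48) + (-12 - 54)*180 = 83 - 66*180 = 83 - 11880 = -11797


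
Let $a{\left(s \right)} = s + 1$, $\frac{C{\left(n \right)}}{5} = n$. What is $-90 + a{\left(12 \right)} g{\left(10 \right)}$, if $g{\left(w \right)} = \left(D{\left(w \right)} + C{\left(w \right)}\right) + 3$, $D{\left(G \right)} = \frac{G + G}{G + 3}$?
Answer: $619$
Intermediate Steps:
$D{\left(G \right)} = \frac{2 G}{3 + G}$
$C{\left(n \right)} = 5 n$
$a{\left(s \right)} = 1 + s$
$g{\left(w \right)} = 3 + 5 w + \frac{2 w}{3 + w}$ ($g{\left(w \right)} = \left(\frac{2 w}{3 + w} + 5 w\right) + 3 = \left(5 w + \frac{2 w}{3 + w}\right) + 3 = 3 + 5 w + \frac{2 w}{3 + w}$)
$-90 + a{\left(12 \right)} g{\left(10 \right)} = -90 + \left(1 + 12\right) \frac{9 + 5 \cdot 10^{2} + 20 \cdot 10}{3 + 10} = -90 + 13 \frac{9 + 5 \cdot 100 + 200}{13} = -90 + 13 \frac{9 + 500 + 200}{13} = -90 + 13 \cdot \frac{1}{13} \cdot 709 = -90 + 13 \cdot \frac{709}{13} = -90 + 709 = 619$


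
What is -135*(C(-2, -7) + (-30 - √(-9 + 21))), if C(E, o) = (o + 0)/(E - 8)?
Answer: 7911/2 + 270*√3 ≈ 4423.2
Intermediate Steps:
C(E, o) = o/(-8 + E)
-135*(C(-2, -7) + (-30 - √(-9 + 21))) = -135*(-7/(-8 - 2) + (-30 - √(-9 + 21))) = -135*(-7/(-10) + (-30 - √12)) = -135*(-7*(-⅒) + (-30 - 2*√3)) = -135*(7/10 + (-30 - 2*√3)) = -135*(-293/10 - 2*√3) = 7911/2 + 270*√3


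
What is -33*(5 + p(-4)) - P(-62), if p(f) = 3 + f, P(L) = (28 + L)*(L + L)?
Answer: -4348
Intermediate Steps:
P(L) = 2*L*(28 + L) (P(L) = (28 + L)*(2*L) = 2*L*(28 + L))
-33*(5 + p(-4)) - P(-62) = -33*(5 + (3 - 4)) - 2*(-62)*(28 - 62) = -33*(5 - 1) - 2*(-62)*(-34) = -33*4 - 1*4216 = -132 - 4216 = -4348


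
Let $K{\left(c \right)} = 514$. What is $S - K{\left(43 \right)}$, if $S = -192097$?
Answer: $-192611$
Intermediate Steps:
$S - K{\left(43 \right)} = -192097 - 514 = -192611$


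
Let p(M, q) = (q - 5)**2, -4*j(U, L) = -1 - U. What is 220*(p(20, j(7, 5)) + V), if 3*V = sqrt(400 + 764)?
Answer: 1980 + 440*sqrt(291)/3 ≈ 4481.9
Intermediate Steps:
j(U, L) = 1/4 + U/4 (j(U, L) = -(-1 - U)/4 = 1/4 + U/4)
p(M, q) = (-5 + q)**2
V = 2*sqrt(291)/3 (V = sqrt(400 + 764)/3 = sqrt(1164)/3 = (2*sqrt(291))/3 = 2*sqrt(291)/3 ≈ 11.372)
220*(p(20, j(7, 5)) + V) = 220*((-5 + (1/4 + (1/4)*7))**2 + 2*sqrt(291)/3) = 220*((-5 + (1/4 + 7/4))**2 + 2*sqrt(291)/3) = 220*((-5 + 2)**2 + 2*sqrt(291)/3) = 220*((-3)**2 + 2*sqrt(291)/3) = 220*(9 + 2*sqrt(291)/3) = 1980 + 440*sqrt(291)/3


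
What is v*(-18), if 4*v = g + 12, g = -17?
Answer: 45/2 ≈ 22.500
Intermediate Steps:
v = -5/4 (v = (-17 + 12)/4 = (¼)*(-5) = -5/4 ≈ -1.2500)
v*(-18) = -5/4*(-18) = 45/2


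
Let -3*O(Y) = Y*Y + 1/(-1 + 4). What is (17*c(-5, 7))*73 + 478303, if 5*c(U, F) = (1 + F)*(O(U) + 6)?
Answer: 21305219/45 ≈ 4.7345e+5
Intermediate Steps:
O(Y) = -⅑ - Y²/3 (O(Y) = -(Y*Y + 1/(-1 + 4))/3 = -(Y² + 1/3)/3 = -(Y² + ⅓)/3 = -(⅓ + Y²)/3 = -⅑ - Y²/3)
c(U, F) = (1 + F)*(53/9 - U²/3)/5 (c(U, F) = ((1 + F)*((-⅑ - U²/3) + 6))/5 = ((1 + F)*(53/9 - U²/3))/5 = (1 + F)*(53/9 - U²/3)/5)
(17*c(-5, 7))*73 + 478303 = (17*(53/45 - 1/15*(-5)² + (53/45)*7 - 1/15*7*(-5)²))*73 + 478303 = (17*(53/45 - 1/15*25 + 371/45 - 1/15*7*25))*73 + 478303 = (17*(53/45 - 5/3 + 371/45 - 35/3))*73 + 478303 = (17*(-176/45))*73 + 478303 = -2992/45*73 + 478303 = -218416/45 + 478303 = 21305219/45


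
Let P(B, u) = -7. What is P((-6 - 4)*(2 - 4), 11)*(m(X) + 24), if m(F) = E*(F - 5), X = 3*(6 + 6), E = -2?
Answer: 266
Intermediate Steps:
X = 36 (X = 3*12 = 36)
m(F) = 10 - 2*F (m(F) = -2*(F - 5) = -2*(-5 + F) = 10 - 2*F)
P((-6 - 4)*(2 - 4), 11)*(m(X) + 24) = -7*((10 - 2*36) + 24) = -7*((10 - 72) + 24) = -7*(-62 + 24) = -7*(-38) = 266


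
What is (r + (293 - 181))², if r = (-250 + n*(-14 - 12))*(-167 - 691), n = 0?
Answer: 46058310544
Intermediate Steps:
r = 214500 (r = (-250 + 0*(-14 - 12))*(-167 - 691) = (-250 + 0*(-26))*(-858) = (-250 + 0)*(-858) = -250*(-858) = 214500)
(r + (293 - 181))² = (214500 + (293 - 181))² = (214500 + 112)² = 214612² = 46058310544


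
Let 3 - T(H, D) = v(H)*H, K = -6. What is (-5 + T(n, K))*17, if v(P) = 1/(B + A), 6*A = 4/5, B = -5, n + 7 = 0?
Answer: -4267/73 ≈ -58.452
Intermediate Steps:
n = -7 (n = -7 + 0 = -7)
A = 2/15 (A = (4/5)/6 = (4*(⅕))/6 = (⅙)*(⅘) = 2/15 ≈ 0.13333)
v(P) = -15/73 (v(P) = 1/(-5 + 2/15) = 1/(-73/15) = -15/73)
T(H, D) = 3 + 15*H/73 (T(H, D) = 3 - (-15)*H/73 = 3 + 15*H/73)
(-5 + T(n, K))*17 = (-5 + (3 + (15/73)*(-7)))*17 = (-5 + (3 - 105/73))*17 = (-5 + 114/73)*17 = -251/73*17 = -4267/73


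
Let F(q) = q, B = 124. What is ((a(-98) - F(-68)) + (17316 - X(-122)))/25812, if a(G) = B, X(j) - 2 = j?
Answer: 1469/2151 ≈ 0.68294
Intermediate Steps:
X(j) = 2 + j
a(G) = 124
((a(-98) - F(-68)) + (17316 - X(-122)))/25812 = ((124 - 1*(-68)) + (17316 - (2 - 122)))/25812 = ((124 + 68) + (17316 - 1*(-120)))*(1/25812) = (192 + (17316 + 120))*(1/25812) = (192 + 17436)*(1/25812) = 17628*(1/25812) = 1469/2151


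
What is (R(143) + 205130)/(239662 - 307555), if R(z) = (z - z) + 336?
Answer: -205466/67893 ≈ -3.0263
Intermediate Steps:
R(z) = 336 (R(z) = 0 + 336 = 336)
(R(143) + 205130)/(239662 - 307555) = (336 + 205130)/(239662 - 307555) = 205466/(-67893) = 205466*(-1/67893) = -205466/67893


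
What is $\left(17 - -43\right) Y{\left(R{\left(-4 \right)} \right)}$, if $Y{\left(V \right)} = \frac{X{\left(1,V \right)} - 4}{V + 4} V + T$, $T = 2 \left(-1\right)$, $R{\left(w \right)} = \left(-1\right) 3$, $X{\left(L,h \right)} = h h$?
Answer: $-1020$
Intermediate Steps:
$X{\left(L,h \right)} = h^{2}$
$R{\left(w \right)} = -3$
$T = -2$
$Y{\left(V \right)} = -2 + \frac{V \left(-4 + V^{2}\right)}{4 + V}$ ($Y{\left(V \right)} = \frac{V^{2} - 4}{V + 4} V - 2 = \frac{-4 + V^{2}}{4 + V} V - 2 = \frac{V \left(-4 + V^{2}\right)}{4 + V} - 2 = -2 + \frac{V \left(-4 + V^{2}\right)}{4 + V}$)
$\left(17 - -43\right) Y{\left(R{\left(-4 \right)} \right)} = \left(17 - -43\right) \frac{-8 + \left(-3\right)^{3} - -18}{4 - 3} = \left(17 + 43\right) \frac{-8 - 27 + 18}{1} = 60 \cdot 1 \left(-17\right) = 60 \left(-17\right) = -1020$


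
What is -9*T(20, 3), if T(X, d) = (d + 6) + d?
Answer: -108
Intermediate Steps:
T(X, d) = 6 + 2*d (T(X, d) = (6 + d) + d = 6 + 2*d)
-9*T(20, 3) = -9*(6 + 2*3) = -9*(6 + 6) = -9*12 = -108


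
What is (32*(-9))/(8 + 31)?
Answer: -96/13 ≈ -7.3846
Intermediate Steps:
(32*(-9))/(8 + 31) = -288/39 = -288*1/39 = -96/13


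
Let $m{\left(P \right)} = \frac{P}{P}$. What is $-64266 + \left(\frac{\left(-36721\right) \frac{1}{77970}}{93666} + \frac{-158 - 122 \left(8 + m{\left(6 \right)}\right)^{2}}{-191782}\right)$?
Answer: $- \frac{45005777831115801131}{700305207875820} \approx -64266.0$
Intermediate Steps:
$m{\left(P \right)} = 1$
$-64266 + \left(\frac{\left(-36721\right) \frac{1}{77970}}{93666} + \frac{-158 - 122 \left(8 + m{\left(6 \right)}\right)^{2}}{-191782}\right) = -64266 + \left(\frac{\left(-36721\right) \frac{1}{77970}}{93666} + \frac{-158 - 122 \left(8 + 1\right)^{2}}{-191782}\right) = -64266 + \left(\left(-36721\right) \frac{1}{77970} \cdot \frac{1}{93666} + \left(-158 - 122 \cdot 9^{2}\right) \left(- \frac{1}{191782}\right)\right) = -64266 - \left(\frac{36721}{7303138020} - \left(-158 - 9882\right) \left(- \frac{1}{191782}\right)\right) = -64266 - - \frac{36658231646989}{700305207875820} = -64266 + \left(- \frac{36721}{7303138020} + \frac{5020}{95891}\right) = -64266 + \frac{36658231646989}{700305207875820} = - \frac{45005777831115801131}{700305207875820}$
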